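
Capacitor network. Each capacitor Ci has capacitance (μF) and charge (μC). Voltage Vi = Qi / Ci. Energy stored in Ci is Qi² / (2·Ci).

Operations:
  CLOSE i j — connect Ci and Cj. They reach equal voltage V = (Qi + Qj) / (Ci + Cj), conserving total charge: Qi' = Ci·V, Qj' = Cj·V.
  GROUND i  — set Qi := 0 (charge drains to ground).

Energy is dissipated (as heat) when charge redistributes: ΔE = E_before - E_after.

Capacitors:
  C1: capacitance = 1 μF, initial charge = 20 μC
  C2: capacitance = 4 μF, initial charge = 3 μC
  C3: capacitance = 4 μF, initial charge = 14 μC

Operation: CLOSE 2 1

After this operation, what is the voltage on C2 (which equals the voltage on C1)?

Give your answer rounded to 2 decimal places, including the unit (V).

Initial: C1(1μF, Q=20μC, V=20.00V), C2(4μF, Q=3μC, V=0.75V), C3(4μF, Q=14μC, V=3.50V)
Op 1: CLOSE 2-1: Q_total=23.00, C_total=5.00, V=4.60; Q2=18.40, Q1=4.60; dissipated=148.225

Answer: 4.60 V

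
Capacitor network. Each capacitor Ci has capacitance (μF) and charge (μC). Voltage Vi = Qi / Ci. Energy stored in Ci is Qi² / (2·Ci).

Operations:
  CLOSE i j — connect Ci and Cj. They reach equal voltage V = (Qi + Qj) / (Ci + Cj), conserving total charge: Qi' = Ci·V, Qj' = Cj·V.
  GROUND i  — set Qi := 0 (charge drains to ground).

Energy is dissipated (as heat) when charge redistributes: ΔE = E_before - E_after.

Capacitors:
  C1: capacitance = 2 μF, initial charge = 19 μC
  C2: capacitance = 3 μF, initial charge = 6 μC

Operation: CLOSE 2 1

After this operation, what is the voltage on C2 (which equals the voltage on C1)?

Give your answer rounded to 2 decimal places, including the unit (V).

Initial: C1(2μF, Q=19μC, V=9.50V), C2(3μF, Q=6μC, V=2.00V)
Op 1: CLOSE 2-1: Q_total=25.00, C_total=5.00, V=5.00; Q2=15.00, Q1=10.00; dissipated=33.750

Answer: 5.00 V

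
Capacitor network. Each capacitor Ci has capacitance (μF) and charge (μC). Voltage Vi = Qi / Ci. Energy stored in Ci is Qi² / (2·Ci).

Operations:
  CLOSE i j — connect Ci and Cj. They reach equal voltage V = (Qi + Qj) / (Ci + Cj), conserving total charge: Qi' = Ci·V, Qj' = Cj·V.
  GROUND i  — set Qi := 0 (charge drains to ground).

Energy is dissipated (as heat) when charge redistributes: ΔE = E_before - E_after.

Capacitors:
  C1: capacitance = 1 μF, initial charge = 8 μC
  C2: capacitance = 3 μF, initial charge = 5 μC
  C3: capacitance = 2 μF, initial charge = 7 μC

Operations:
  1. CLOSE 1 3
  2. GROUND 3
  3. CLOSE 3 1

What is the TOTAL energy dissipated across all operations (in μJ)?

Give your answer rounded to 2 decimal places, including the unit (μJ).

Initial: C1(1μF, Q=8μC, V=8.00V), C2(3μF, Q=5μC, V=1.67V), C3(2μF, Q=7μC, V=3.50V)
Op 1: CLOSE 1-3: Q_total=15.00, C_total=3.00, V=5.00; Q1=5.00, Q3=10.00; dissipated=6.750
Op 2: GROUND 3: Q3=0; energy lost=25.000
Op 3: CLOSE 3-1: Q_total=5.00, C_total=3.00, V=1.67; Q3=3.33, Q1=1.67; dissipated=8.333
Total dissipated: 40.083 μJ

Answer: 40.08 μJ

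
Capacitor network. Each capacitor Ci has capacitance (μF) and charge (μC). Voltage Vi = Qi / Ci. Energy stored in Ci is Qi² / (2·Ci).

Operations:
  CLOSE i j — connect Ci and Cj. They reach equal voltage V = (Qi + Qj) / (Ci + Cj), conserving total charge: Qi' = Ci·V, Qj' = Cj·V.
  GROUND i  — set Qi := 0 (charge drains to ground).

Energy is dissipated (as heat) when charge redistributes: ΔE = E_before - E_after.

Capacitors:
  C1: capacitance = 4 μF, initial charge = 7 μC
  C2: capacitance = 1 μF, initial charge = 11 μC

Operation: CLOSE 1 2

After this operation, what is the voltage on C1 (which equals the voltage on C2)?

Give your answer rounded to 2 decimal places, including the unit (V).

Answer: 3.60 V

Derivation:
Initial: C1(4μF, Q=7μC, V=1.75V), C2(1μF, Q=11μC, V=11.00V)
Op 1: CLOSE 1-2: Q_total=18.00, C_total=5.00, V=3.60; Q1=14.40, Q2=3.60; dissipated=34.225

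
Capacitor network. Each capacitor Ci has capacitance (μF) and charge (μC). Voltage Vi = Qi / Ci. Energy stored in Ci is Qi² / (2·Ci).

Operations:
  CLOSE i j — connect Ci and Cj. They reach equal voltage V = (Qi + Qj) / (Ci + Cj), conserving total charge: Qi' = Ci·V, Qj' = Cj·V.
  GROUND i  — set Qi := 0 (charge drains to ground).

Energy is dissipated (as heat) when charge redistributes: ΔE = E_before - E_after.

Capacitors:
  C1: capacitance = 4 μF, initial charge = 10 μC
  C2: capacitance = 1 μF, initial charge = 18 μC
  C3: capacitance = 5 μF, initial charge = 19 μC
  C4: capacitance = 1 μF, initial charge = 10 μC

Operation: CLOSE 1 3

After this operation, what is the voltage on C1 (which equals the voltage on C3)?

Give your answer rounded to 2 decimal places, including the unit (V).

Answer: 3.22 V

Derivation:
Initial: C1(4μF, Q=10μC, V=2.50V), C2(1μF, Q=18μC, V=18.00V), C3(5μF, Q=19μC, V=3.80V), C4(1μF, Q=10μC, V=10.00V)
Op 1: CLOSE 1-3: Q_total=29.00, C_total=9.00, V=3.22; Q1=12.89, Q3=16.11; dissipated=1.878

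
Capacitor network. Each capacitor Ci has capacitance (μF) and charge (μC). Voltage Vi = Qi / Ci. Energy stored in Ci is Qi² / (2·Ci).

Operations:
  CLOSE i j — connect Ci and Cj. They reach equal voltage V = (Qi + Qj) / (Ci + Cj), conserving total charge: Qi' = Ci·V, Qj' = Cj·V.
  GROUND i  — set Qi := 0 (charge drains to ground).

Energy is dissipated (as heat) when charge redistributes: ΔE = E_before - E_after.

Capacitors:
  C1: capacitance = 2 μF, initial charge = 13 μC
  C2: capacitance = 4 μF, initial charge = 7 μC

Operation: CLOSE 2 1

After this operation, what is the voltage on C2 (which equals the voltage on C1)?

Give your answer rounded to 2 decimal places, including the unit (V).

Initial: C1(2μF, Q=13μC, V=6.50V), C2(4μF, Q=7μC, V=1.75V)
Op 1: CLOSE 2-1: Q_total=20.00, C_total=6.00, V=3.33; Q2=13.33, Q1=6.67; dissipated=15.042

Answer: 3.33 V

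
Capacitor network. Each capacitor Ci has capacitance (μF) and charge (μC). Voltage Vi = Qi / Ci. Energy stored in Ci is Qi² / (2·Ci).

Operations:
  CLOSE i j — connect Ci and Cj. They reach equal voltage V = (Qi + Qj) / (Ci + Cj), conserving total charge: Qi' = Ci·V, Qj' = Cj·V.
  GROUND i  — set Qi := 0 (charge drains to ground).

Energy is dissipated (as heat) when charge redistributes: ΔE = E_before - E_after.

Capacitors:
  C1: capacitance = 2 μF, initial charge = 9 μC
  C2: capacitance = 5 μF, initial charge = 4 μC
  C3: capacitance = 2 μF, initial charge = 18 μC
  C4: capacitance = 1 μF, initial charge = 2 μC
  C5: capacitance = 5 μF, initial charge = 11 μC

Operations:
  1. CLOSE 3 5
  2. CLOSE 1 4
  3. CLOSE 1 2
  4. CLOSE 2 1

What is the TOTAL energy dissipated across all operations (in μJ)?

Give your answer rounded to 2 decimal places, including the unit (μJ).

Initial: C1(2μF, Q=9μC, V=4.50V), C2(5μF, Q=4μC, V=0.80V), C3(2μF, Q=18μC, V=9.00V), C4(1μF, Q=2μC, V=2.00V), C5(5μF, Q=11μC, V=2.20V)
Op 1: CLOSE 3-5: Q_total=29.00, C_total=7.00, V=4.14; Q3=8.29, Q5=20.71; dissipated=33.029
Op 2: CLOSE 1-4: Q_total=11.00, C_total=3.00, V=3.67; Q1=7.33, Q4=3.67; dissipated=2.083
Op 3: CLOSE 1-2: Q_total=11.33, C_total=7.00, V=1.62; Q1=3.24, Q2=8.10; dissipated=5.870
Op 4: CLOSE 2-1: Q_total=11.33, C_total=7.00, V=1.62; Q2=8.10, Q1=3.24; dissipated=0.000
Total dissipated: 40.982 μJ

Answer: 40.98 μJ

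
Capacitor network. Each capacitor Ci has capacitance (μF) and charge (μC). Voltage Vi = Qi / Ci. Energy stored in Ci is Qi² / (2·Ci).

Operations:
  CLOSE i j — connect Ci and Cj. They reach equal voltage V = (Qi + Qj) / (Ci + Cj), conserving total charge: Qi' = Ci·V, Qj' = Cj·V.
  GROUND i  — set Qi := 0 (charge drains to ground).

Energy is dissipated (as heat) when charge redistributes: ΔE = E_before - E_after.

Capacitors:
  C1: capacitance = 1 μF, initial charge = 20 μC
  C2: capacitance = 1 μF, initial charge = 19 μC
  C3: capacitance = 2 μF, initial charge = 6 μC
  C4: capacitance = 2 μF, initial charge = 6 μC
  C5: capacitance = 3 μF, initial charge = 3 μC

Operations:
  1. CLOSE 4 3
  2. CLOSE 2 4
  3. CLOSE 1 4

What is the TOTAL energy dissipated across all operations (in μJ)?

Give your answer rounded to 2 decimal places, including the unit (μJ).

Answer: 130.70 μJ

Derivation:
Initial: C1(1μF, Q=20μC, V=20.00V), C2(1μF, Q=19μC, V=19.00V), C3(2μF, Q=6μC, V=3.00V), C4(2μF, Q=6μC, V=3.00V), C5(3μF, Q=3μC, V=1.00V)
Op 1: CLOSE 4-3: Q_total=12.00, C_total=4.00, V=3.00; Q4=6.00, Q3=6.00; dissipated=0.000
Op 2: CLOSE 2-4: Q_total=25.00, C_total=3.00, V=8.33; Q2=8.33, Q4=16.67; dissipated=85.333
Op 3: CLOSE 1-4: Q_total=36.67, C_total=3.00, V=12.22; Q1=12.22, Q4=24.44; dissipated=45.370
Total dissipated: 130.704 μJ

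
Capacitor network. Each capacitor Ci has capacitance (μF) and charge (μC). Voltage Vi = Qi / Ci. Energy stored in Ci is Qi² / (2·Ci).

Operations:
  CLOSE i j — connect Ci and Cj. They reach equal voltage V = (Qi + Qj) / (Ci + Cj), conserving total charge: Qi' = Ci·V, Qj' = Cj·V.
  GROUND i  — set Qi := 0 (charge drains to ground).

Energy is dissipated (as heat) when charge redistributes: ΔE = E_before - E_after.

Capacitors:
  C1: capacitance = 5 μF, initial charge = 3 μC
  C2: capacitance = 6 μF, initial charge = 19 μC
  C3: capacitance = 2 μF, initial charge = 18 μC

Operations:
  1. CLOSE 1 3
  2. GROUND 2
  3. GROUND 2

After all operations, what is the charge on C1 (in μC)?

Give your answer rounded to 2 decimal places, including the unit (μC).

Answer: 15.00 μC

Derivation:
Initial: C1(5μF, Q=3μC, V=0.60V), C2(6μF, Q=19μC, V=3.17V), C3(2μF, Q=18μC, V=9.00V)
Op 1: CLOSE 1-3: Q_total=21.00, C_total=7.00, V=3.00; Q1=15.00, Q3=6.00; dissipated=50.400
Op 2: GROUND 2: Q2=0; energy lost=30.083
Op 3: GROUND 2: Q2=0; energy lost=0.000
Final charges: Q1=15.00, Q2=0.00, Q3=6.00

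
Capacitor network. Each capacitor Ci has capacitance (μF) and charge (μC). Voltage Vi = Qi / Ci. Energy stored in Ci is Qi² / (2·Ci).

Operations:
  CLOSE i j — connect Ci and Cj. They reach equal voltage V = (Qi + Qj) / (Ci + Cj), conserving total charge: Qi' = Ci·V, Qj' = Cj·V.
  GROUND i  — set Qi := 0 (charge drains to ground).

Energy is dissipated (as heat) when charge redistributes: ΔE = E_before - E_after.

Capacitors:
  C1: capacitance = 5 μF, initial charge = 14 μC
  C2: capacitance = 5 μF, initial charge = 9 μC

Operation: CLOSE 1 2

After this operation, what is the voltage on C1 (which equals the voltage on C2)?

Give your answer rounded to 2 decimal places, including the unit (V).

Answer: 2.30 V

Derivation:
Initial: C1(5μF, Q=14μC, V=2.80V), C2(5μF, Q=9μC, V=1.80V)
Op 1: CLOSE 1-2: Q_total=23.00, C_total=10.00, V=2.30; Q1=11.50, Q2=11.50; dissipated=1.250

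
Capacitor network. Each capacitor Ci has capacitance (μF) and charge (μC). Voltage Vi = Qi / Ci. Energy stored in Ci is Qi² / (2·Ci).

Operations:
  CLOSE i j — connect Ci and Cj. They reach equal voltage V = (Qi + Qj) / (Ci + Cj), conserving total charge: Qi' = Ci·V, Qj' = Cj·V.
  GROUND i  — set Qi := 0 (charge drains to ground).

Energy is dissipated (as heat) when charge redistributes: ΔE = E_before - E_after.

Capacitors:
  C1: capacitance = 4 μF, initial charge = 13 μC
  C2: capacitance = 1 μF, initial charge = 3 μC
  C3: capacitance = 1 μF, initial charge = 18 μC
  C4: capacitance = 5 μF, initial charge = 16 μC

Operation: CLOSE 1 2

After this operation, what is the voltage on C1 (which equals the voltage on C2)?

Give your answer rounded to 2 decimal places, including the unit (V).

Answer: 3.20 V

Derivation:
Initial: C1(4μF, Q=13μC, V=3.25V), C2(1μF, Q=3μC, V=3.00V), C3(1μF, Q=18μC, V=18.00V), C4(5μF, Q=16μC, V=3.20V)
Op 1: CLOSE 1-2: Q_total=16.00, C_total=5.00, V=3.20; Q1=12.80, Q2=3.20; dissipated=0.025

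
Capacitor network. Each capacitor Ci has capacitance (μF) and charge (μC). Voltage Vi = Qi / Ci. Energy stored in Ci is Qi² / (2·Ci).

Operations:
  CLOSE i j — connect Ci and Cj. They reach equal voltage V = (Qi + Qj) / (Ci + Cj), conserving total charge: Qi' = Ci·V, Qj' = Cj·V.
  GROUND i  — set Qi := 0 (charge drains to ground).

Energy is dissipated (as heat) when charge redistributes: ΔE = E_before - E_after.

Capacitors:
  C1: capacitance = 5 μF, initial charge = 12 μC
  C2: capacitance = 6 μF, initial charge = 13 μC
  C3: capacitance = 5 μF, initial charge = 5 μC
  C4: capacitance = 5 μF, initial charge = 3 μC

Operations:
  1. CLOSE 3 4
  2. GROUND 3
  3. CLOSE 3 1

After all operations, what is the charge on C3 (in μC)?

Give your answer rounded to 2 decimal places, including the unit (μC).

Initial: C1(5μF, Q=12μC, V=2.40V), C2(6μF, Q=13μC, V=2.17V), C3(5μF, Q=5μC, V=1.00V), C4(5μF, Q=3μC, V=0.60V)
Op 1: CLOSE 3-4: Q_total=8.00, C_total=10.00, V=0.80; Q3=4.00, Q4=4.00; dissipated=0.200
Op 2: GROUND 3: Q3=0; energy lost=1.600
Op 3: CLOSE 3-1: Q_total=12.00, C_total=10.00, V=1.20; Q3=6.00, Q1=6.00; dissipated=7.200
Final charges: Q1=6.00, Q2=13.00, Q3=6.00, Q4=4.00

Answer: 6.00 μC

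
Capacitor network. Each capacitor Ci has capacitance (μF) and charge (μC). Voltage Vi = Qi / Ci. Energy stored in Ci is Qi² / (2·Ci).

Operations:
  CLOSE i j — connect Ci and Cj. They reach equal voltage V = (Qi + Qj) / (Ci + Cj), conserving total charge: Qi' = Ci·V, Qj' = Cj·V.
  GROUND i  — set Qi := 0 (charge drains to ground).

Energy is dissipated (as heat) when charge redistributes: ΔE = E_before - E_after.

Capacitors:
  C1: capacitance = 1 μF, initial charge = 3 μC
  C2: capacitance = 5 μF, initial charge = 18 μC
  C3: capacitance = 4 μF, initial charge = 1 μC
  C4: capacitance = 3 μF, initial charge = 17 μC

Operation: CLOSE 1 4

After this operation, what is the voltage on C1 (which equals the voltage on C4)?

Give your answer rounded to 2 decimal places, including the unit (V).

Answer: 5.00 V

Derivation:
Initial: C1(1μF, Q=3μC, V=3.00V), C2(5μF, Q=18μC, V=3.60V), C3(4μF, Q=1μC, V=0.25V), C4(3μF, Q=17μC, V=5.67V)
Op 1: CLOSE 1-4: Q_total=20.00, C_total=4.00, V=5.00; Q1=5.00, Q4=15.00; dissipated=2.667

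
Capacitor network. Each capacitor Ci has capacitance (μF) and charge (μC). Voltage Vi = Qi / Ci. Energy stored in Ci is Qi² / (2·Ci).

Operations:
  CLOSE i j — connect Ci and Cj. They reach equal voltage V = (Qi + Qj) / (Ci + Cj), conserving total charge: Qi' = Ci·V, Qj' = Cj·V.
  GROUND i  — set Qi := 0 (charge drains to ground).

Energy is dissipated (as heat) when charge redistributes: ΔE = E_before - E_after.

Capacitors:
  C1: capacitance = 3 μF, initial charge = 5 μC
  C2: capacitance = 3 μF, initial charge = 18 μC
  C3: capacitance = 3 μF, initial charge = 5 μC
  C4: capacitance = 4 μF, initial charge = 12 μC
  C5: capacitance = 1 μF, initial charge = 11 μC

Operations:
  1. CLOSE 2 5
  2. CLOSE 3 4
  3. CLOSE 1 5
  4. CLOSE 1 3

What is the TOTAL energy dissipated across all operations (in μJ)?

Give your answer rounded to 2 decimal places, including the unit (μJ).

Initial: C1(3μF, Q=5μC, V=1.67V), C2(3μF, Q=18μC, V=6.00V), C3(3μF, Q=5μC, V=1.67V), C4(4μF, Q=12μC, V=3.00V), C5(1μF, Q=11μC, V=11.00V)
Op 1: CLOSE 2-5: Q_total=29.00, C_total=4.00, V=7.25; Q2=21.75, Q5=7.25; dissipated=9.375
Op 2: CLOSE 3-4: Q_total=17.00, C_total=7.00, V=2.43; Q3=7.29, Q4=9.71; dissipated=1.524
Op 3: CLOSE 1-5: Q_total=12.25, C_total=4.00, V=3.06; Q1=9.19, Q5=3.06; dissipated=11.690
Op 4: CLOSE 1-3: Q_total=16.47, C_total=6.00, V=2.75; Q1=8.24, Q3=8.24; dissipated=0.301
Total dissipated: 22.890 μJ

Answer: 22.89 μJ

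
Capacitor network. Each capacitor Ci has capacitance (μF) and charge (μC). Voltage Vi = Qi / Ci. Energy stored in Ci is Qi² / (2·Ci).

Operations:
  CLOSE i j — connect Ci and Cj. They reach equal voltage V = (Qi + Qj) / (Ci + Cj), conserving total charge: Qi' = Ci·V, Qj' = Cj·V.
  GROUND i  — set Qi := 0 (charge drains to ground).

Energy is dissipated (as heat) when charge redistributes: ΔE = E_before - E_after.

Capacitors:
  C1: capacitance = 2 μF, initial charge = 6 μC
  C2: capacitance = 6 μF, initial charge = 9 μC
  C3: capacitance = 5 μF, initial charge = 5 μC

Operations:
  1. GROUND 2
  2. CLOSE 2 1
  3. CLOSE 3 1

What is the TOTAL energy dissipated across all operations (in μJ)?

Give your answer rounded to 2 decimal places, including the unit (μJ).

Answer: 13.54 μJ

Derivation:
Initial: C1(2μF, Q=6μC, V=3.00V), C2(6μF, Q=9μC, V=1.50V), C3(5μF, Q=5μC, V=1.00V)
Op 1: GROUND 2: Q2=0; energy lost=6.750
Op 2: CLOSE 2-1: Q_total=6.00, C_total=8.00, V=0.75; Q2=4.50, Q1=1.50; dissipated=6.750
Op 3: CLOSE 3-1: Q_total=6.50, C_total=7.00, V=0.93; Q3=4.64, Q1=1.86; dissipated=0.045
Total dissipated: 13.545 μJ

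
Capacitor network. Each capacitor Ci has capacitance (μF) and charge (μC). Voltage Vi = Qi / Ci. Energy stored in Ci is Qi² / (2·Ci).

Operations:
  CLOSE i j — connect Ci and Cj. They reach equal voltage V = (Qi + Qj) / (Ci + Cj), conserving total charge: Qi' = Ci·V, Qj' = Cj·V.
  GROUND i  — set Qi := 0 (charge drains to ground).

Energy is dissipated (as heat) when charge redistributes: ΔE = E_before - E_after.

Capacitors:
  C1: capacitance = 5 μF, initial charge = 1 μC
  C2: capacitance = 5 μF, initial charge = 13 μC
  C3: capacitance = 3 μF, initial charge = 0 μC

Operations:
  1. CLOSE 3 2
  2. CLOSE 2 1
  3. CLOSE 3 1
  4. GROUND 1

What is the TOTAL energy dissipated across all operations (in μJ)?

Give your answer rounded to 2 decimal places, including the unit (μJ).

Initial: C1(5μF, Q=1μC, V=0.20V), C2(5μF, Q=13μC, V=2.60V), C3(3μF, Q=0μC, V=0.00V)
Op 1: CLOSE 3-2: Q_total=13.00, C_total=8.00, V=1.62; Q3=4.88, Q2=8.12; dissipated=6.338
Op 2: CLOSE 2-1: Q_total=9.12, C_total=10.00, V=0.91; Q2=4.56, Q1=4.56; dissipated=2.538
Op 3: CLOSE 3-1: Q_total=9.44, C_total=8.00, V=1.18; Q3=3.54, Q1=5.90; dissipated=0.476
Op 4: GROUND 1: Q1=0; energy lost=3.479
Total dissipated: 12.831 μJ

Answer: 12.83 μJ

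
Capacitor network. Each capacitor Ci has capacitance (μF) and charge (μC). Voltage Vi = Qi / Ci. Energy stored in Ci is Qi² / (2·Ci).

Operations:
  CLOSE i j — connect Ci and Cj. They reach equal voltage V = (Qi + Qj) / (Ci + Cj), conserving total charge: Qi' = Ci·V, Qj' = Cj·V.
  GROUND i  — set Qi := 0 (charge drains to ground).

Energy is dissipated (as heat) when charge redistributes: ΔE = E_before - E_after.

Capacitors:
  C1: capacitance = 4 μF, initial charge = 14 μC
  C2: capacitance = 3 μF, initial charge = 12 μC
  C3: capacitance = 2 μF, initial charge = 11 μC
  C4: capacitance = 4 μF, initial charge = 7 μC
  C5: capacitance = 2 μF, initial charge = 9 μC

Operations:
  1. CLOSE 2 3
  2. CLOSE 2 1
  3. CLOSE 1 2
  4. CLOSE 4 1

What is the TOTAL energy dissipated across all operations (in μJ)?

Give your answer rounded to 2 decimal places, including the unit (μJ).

Initial: C1(4μF, Q=14μC, V=3.50V), C2(3μF, Q=12μC, V=4.00V), C3(2μF, Q=11μC, V=5.50V), C4(4μF, Q=7μC, V=1.75V), C5(2μF, Q=9μC, V=4.50V)
Op 1: CLOSE 2-3: Q_total=23.00, C_total=5.00, V=4.60; Q2=13.80, Q3=9.20; dissipated=1.350
Op 2: CLOSE 2-1: Q_total=27.80, C_total=7.00, V=3.97; Q2=11.91, Q1=15.89; dissipated=1.037
Op 3: CLOSE 1-2: Q_total=27.80, C_total=7.00, V=3.97; Q1=15.89, Q2=11.91; dissipated=0.000
Op 4: CLOSE 4-1: Q_total=22.89, C_total=8.00, V=2.86; Q4=11.44, Q1=11.44; dissipated=4.935
Total dissipated: 7.322 μJ

Answer: 7.32 μJ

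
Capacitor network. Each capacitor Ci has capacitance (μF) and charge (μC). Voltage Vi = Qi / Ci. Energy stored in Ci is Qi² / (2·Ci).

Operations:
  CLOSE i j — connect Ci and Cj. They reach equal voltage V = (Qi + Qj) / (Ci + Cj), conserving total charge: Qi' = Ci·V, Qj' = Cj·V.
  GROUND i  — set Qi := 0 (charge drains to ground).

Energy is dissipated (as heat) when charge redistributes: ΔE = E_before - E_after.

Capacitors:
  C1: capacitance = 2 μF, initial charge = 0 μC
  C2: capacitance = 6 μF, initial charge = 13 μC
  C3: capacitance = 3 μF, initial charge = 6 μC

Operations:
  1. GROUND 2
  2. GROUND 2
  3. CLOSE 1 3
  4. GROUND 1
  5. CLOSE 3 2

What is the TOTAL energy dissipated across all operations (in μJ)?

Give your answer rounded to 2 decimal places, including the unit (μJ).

Answer: 19.36 μJ

Derivation:
Initial: C1(2μF, Q=0μC, V=0.00V), C2(6μF, Q=13μC, V=2.17V), C3(3μF, Q=6μC, V=2.00V)
Op 1: GROUND 2: Q2=0; energy lost=14.083
Op 2: GROUND 2: Q2=0; energy lost=0.000
Op 3: CLOSE 1-3: Q_total=6.00, C_total=5.00, V=1.20; Q1=2.40, Q3=3.60; dissipated=2.400
Op 4: GROUND 1: Q1=0; energy lost=1.440
Op 5: CLOSE 3-2: Q_total=3.60, C_total=9.00, V=0.40; Q3=1.20, Q2=2.40; dissipated=1.440
Total dissipated: 19.363 μJ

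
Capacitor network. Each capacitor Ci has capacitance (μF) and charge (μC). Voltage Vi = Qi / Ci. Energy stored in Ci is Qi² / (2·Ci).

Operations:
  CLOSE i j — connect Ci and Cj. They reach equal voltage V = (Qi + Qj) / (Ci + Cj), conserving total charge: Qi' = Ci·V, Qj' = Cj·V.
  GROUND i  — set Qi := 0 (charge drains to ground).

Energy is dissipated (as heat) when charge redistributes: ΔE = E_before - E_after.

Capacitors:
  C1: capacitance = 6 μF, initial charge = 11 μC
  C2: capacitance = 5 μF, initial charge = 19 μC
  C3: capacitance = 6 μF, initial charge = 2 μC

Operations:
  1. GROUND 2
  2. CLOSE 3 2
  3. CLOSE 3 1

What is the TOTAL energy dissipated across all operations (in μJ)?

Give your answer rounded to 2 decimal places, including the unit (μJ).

Answer: 40.34 μJ

Derivation:
Initial: C1(6μF, Q=11μC, V=1.83V), C2(5μF, Q=19μC, V=3.80V), C3(6μF, Q=2μC, V=0.33V)
Op 1: GROUND 2: Q2=0; energy lost=36.100
Op 2: CLOSE 3-2: Q_total=2.00, C_total=11.00, V=0.18; Q3=1.09, Q2=0.91; dissipated=0.152
Op 3: CLOSE 3-1: Q_total=12.09, C_total=12.00, V=1.01; Q3=6.05, Q1=6.05; dissipated=4.091
Total dissipated: 40.343 μJ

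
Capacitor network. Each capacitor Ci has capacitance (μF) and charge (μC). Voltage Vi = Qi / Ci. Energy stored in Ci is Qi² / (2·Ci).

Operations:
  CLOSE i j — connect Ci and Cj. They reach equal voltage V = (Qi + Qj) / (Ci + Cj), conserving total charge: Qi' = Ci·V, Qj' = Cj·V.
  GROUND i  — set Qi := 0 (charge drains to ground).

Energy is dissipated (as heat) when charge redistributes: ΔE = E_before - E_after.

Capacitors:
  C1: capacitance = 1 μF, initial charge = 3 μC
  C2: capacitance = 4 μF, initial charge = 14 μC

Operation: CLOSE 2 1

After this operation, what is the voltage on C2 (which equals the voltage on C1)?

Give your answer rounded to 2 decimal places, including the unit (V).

Initial: C1(1μF, Q=3μC, V=3.00V), C2(4μF, Q=14μC, V=3.50V)
Op 1: CLOSE 2-1: Q_total=17.00, C_total=5.00, V=3.40; Q2=13.60, Q1=3.40; dissipated=0.100

Answer: 3.40 V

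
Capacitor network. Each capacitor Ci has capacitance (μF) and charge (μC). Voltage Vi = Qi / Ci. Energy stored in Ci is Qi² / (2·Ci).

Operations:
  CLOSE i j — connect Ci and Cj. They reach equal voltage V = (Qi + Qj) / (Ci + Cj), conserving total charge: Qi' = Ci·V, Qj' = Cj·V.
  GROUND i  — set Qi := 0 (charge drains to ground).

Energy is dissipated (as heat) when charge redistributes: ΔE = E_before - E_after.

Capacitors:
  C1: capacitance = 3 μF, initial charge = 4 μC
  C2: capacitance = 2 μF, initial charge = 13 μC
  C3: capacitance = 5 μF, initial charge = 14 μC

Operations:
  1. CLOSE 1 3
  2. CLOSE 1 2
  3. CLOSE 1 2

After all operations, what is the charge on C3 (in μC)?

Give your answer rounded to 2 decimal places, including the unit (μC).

Answer: 11.25 μC

Derivation:
Initial: C1(3μF, Q=4μC, V=1.33V), C2(2μF, Q=13μC, V=6.50V), C3(5μF, Q=14μC, V=2.80V)
Op 1: CLOSE 1-3: Q_total=18.00, C_total=8.00, V=2.25; Q1=6.75, Q3=11.25; dissipated=2.017
Op 2: CLOSE 1-2: Q_total=19.75, C_total=5.00, V=3.95; Q1=11.85, Q2=7.90; dissipated=10.838
Op 3: CLOSE 1-2: Q_total=19.75, C_total=5.00, V=3.95; Q1=11.85, Q2=7.90; dissipated=0.000
Final charges: Q1=11.85, Q2=7.90, Q3=11.25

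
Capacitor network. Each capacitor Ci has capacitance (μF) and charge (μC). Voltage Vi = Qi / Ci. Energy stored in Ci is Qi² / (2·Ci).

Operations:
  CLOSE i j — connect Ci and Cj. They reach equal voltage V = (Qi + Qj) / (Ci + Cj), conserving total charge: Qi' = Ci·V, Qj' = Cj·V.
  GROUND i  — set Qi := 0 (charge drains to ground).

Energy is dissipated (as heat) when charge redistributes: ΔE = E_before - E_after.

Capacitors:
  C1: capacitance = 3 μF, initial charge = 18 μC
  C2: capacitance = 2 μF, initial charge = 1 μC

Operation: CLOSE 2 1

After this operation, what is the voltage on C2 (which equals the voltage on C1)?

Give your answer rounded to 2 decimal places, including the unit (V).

Answer: 3.80 V

Derivation:
Initial: C1(3μF, Q=18μC, V=6.00V), C2(2μF, Q=1μC, V=0.50V)
Op 1: CLOSE 2-1: Q_total=19.00, C_total=5.00, V=3.80; Q2=7.60, Q1=11.40; dissipated=18.150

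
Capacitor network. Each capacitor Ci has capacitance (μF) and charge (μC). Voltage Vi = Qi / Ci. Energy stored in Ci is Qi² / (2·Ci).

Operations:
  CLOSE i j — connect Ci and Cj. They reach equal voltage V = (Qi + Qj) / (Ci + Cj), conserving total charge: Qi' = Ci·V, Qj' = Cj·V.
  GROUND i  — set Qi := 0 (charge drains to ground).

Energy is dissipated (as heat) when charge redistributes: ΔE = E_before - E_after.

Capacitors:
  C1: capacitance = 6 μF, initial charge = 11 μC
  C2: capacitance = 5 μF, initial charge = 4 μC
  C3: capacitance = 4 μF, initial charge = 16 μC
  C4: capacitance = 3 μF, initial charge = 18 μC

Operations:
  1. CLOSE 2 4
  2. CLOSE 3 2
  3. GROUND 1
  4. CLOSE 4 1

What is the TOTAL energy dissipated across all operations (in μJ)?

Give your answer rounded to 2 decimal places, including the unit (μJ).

Answer: 44.73 μJ

Derivation:
Initial: C1(6μF, Q=11μC, V=1.83V), C2(5μF, Q=4μC, V=0.80V), C3(4μF, Q=16μC, V=4.00V), C4(3μF, Q=18μC, V=6.00V)
Op 1: CLOSE 2-4: Q_total=22.00, C_total=8.00, V=2.75; Q2=13.75, Q4=8.25; dissipated=25.350
Op 2: CLOSE 3-2: Q_total=29.75, C_total=9.00, V=3.31; Q3=13.22, Q2=16.53; dissipated=1.736
Op 3: GROUND 1: Q1=0; energy lost=10.083
Op 4: CLOSE 4-1: Q_total=8.25, C_total=9.00, V=0.92; Q4=2.75, Q1=5.50; dissipated=7.562
Total dissipated: 44.732 μJ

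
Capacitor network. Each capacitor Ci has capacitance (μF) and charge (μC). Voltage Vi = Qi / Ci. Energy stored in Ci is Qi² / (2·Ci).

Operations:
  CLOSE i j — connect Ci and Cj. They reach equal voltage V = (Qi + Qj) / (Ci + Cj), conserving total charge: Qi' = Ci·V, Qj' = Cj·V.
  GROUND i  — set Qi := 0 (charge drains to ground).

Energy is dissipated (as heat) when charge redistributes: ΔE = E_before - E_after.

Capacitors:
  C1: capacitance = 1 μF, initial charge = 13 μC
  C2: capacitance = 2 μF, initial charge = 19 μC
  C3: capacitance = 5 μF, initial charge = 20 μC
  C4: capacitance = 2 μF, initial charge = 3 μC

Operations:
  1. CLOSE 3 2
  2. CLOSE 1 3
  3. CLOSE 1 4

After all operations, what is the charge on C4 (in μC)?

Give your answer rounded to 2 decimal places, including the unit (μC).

Initial: C1(1μF, Q=13μC, V=13.00V), C2(2μF, Q=19μC, V=9.50V), C3(5μF, Q=20μC, V=4.00V), C4(2μF, Q=3μC, V=1.50V)
Op 1: CLOSE 3-2: Q_total=39.00, C_total=7.00, V=5.57; Q3=27.86, Q2=11.14; dissipated=21.607
Op 2: CLOSE 1-3: Q_total=40.86, C_total=6.00, V=6.81; Q1=6.81, Q3=34.05; dissipated=22.993
Op 3: CLOSE 1-4: Q_total=9.81, C_total=3.00, V=3.27; Q1=3.27, Q4=6.54; dissipated=9.397
Final charges: Q1=3.27, Q2=11.14, Q3=34.05, Q4=6.54

Answer: 6.54 μC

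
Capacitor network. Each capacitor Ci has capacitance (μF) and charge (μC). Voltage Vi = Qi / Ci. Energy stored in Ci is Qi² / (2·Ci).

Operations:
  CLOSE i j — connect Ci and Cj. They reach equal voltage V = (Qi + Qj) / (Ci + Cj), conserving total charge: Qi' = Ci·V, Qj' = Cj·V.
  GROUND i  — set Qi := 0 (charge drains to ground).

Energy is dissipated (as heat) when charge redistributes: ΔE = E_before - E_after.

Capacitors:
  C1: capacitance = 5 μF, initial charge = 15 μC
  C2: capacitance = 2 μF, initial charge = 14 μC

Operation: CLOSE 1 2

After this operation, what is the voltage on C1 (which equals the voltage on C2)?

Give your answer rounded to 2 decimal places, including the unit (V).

Initial: C1(5μF, Q=15μC, V=3.00V), C2(2μF, Q=14μC, V=7.00V)
Op 1: CLOSE 1-2: Q_total=29.00, C_total=7.00, V=4.14; Q1=20.71, Q2=8.29; dissipated=11.429

Answer: 4.14 V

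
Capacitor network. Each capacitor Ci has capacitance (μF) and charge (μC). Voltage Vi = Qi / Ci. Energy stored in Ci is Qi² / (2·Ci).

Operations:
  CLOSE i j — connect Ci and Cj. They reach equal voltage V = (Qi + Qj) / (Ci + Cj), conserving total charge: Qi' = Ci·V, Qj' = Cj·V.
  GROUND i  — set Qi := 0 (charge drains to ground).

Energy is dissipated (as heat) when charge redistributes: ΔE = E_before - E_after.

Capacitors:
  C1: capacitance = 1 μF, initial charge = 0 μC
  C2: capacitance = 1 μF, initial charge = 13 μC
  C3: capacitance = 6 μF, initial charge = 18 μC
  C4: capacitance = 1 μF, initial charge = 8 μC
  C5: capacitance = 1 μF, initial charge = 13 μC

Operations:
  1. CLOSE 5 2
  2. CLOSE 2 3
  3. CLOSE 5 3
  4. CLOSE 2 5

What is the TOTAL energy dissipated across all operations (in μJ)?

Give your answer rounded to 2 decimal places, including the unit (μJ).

Initial: C1(1μF, Q=0μC, V=0.00V), C2(1μF, Q=13μC, V=13.00V), C3(6μF, Q=18μC, V=3.00V), C4(1μF, Q=8μC, V=8.00V), C5(1μF, Q=13μC, V=13.00V)
Op 1: CLOSE 5-2: Q_total=26.00, C_total=2.00, V=13.00; Q5=13.00, Q2=13.00; dissipated=0.000
Op 2: CLOSE 2-3: Q_total=31.00, C_total=7.00, V=4.43; Q2=4.43, Q3=26.57; dissipated=42.857
Op 3: CLOSE 5-3: Q_total=39.57, C_total=7.00, V=5.65; Q5=5.65, Q3=33.92; dissipated=31.487
Op 4: CLOSE 2-5: Q_total=10.08, C_total=2.00, V=5.04; Q2=5.04, Q5=5.04; dissipated=0.375
Total dissipated: 74.719 μJ

Answer: 74.72 μJ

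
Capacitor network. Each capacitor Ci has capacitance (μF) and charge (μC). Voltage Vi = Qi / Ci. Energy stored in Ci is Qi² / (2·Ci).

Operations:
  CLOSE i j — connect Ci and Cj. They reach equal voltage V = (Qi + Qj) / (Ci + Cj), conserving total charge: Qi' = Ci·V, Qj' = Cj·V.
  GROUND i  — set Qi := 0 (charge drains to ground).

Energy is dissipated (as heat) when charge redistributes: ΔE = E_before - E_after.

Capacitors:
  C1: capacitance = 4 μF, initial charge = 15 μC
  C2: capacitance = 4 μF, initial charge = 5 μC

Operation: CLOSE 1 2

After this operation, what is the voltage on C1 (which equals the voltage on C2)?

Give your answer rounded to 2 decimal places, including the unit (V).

Initial: C1(4μF, Q=15μC, V=3.75V), C2(4μF, Q=5μC, V=1.25V)
Op 1: CLOSE 1-2: Q_total=20.00, C_total=8.00, V=2.50; Q1=10.00, Q2=10.00; dissipated=6.250

Answer: 2.50 V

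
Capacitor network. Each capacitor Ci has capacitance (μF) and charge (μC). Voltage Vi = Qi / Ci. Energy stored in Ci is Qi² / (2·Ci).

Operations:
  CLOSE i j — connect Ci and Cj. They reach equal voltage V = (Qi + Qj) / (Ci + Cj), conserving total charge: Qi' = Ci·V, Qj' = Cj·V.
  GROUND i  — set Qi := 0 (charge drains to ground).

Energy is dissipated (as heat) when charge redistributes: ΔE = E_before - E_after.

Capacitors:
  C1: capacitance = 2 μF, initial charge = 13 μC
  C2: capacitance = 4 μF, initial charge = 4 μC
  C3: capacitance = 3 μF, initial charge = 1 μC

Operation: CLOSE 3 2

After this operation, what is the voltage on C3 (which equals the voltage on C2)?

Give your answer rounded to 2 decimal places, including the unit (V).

Answer: 0.71 V

Derivation:
Initial: C1(2μF, Q=13μC, V=6.50V), C2(4μF, Q=4μC, V=1.00V), C3(3μF, Q=1μC, V=0.33V)
Op 1: CLOSE 3-2: Q_total=5.00, C_total=7.00, V=0.71; Q3=2.14, Q2=2.86; dissipated=0.381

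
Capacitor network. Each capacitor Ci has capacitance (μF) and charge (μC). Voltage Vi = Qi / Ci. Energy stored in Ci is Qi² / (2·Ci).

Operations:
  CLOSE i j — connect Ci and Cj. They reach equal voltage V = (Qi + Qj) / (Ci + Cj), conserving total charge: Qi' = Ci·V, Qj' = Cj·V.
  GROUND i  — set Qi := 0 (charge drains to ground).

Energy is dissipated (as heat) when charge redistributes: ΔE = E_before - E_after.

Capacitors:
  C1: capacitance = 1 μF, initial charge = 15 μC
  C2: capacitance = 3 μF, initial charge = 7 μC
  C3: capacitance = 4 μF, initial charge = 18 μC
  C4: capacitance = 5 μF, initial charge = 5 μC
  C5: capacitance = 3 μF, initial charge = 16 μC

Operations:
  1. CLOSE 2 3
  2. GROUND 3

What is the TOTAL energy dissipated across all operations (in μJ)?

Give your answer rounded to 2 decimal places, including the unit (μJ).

Answer: 29.53 μJ

Derivation:
Initial: C1(1μF, Q=15μC, V=15.00V), C2(3μF, Q=7μC, V=2.33V), C3(4μF, Q=18μC, V=4.50V), C4(5μF, Q=5μC, V=1.00V), C5(3μF, Q=16μC, V=5.33V)
Op 1: CLOSE 2-3: Q_total=25.00, C_total=7.00, V=3.57; Q2=10.71, Q3=14.29; dissipated=4.024
Op 2: GROUND 3: Q3=0; energy lost=25.510
Total dissipated: 29.534 μJ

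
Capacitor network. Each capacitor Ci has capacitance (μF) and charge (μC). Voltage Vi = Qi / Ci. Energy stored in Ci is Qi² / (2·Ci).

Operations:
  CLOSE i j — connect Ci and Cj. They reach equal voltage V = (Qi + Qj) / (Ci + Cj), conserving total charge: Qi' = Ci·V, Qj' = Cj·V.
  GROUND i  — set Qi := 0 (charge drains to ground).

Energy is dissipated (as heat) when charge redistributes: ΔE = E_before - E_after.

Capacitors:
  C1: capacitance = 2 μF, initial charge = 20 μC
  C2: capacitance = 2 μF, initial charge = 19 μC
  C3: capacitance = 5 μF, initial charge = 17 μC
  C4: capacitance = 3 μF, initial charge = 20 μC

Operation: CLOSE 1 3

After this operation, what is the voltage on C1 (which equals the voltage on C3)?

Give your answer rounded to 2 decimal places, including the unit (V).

Answer: 5.29 V

Derivation:
Initial: C1(2μF, Q=20μC, V=10.00V), C2(2μF, Q=19μC, V=9.50V), C3(5μF, Q=17μC, V=3.40V), C4(3μF, Q=20μC, V=6.67V)
Op 1: CLOSE 1-3: Q_total=37.00, C_total=7.00, V=5.29; Q1=10.57, Q3=26.43; dissipated=31.114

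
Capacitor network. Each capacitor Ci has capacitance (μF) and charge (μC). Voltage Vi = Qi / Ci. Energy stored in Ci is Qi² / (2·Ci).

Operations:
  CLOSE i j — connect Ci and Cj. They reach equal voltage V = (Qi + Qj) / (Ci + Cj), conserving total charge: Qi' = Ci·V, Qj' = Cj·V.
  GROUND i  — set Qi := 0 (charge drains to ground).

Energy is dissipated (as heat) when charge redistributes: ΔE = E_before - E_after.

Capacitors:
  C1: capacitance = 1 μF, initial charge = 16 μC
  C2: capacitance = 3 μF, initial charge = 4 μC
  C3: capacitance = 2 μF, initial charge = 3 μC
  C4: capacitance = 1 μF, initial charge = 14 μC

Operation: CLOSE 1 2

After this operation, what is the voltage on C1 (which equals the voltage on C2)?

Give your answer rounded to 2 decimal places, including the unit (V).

Answer: 5.00 V

Derivation:
Initial: C1(1μF, Q=16μC, V=16.00V), C2(3μF, Q=4μC, V=1.33V), C3(2μF, Q=3μC, V=1.50V), C4(1μF, Q=14μC, V=14.00V)
Op 1: CLOSE 1-2: Q_total=20.00, C_total=4.00, V=5.00; Q1=5.00, Q2=15.00; dissipated=80.667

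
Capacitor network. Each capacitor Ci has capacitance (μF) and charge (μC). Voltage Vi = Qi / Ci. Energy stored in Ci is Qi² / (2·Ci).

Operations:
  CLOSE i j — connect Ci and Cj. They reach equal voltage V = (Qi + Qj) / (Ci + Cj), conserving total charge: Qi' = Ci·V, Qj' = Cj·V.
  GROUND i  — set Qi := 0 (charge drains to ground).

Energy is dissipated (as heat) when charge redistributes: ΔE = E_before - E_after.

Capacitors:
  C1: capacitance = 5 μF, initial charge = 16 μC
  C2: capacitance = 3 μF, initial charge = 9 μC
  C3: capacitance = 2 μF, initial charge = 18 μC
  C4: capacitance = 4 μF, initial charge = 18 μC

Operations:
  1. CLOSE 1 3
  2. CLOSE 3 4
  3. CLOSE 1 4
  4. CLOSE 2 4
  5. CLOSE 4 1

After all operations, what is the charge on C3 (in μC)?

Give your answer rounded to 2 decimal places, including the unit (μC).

Answer: 9.24 μC

Derivation:
Initial: C1(5μF, Q=16μC, V=3.20V), C2(3μF, Q=9μC, V=3.00V), C3(2μF, Q=18μC, V=9.00V), C4(4μF, Q=18μC, V=4.50V)
Op 1: CLOSE 1-3: Q_total=34.00, C_total=7.00, V=4.86; Q1=24.29, Q3=9.71; dissipated=24.029
Op 2: CLOSE 3-4: Q_total=27.71, C_total=6.00, V=4.62; Q3=9.24, Q4=18.48; dissipated=0.085
Op 3: CLOSE 1-4: Q_total=42.76, C_total=9.00, V=4.75; Q1=23.76, Q4=19.01; dissipated=0.063
Op 4: CLOSE 2-4: Q_total=28.01, C_total=7.00, V=4.00; Q2=12.00, Q4=16.00; dissipated=2.629
Op 5: CLOSE 4-1: Q_total=39.76, C_total=9.00, V=4.42; Q4=17.67, Q1=22.09; dissipated=0.626
Final charges: Q1=22.09, Q2=12.00, Q3=9.24, Q4=17.67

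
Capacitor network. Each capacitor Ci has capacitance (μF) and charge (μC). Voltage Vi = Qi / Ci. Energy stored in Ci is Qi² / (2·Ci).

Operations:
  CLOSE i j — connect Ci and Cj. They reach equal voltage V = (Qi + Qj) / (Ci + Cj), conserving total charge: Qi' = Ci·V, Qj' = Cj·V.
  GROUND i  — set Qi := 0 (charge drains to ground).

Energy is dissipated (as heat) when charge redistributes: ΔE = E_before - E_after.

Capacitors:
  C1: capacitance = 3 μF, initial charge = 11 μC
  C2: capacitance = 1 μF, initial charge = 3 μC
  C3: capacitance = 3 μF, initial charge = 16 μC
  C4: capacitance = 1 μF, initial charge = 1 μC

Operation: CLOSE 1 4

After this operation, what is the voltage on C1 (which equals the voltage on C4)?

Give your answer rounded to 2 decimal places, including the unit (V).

Initial: C1(3μF, Q=11μC, V=3.67V), C2(1μF, Q=3μC, V=3.00V), C3(3μF, Q=16μC, V=5.33V), C4(1μF, Q=1μC, V=1.00V)
Op 1: CLOSE 1-4: Q_total=12.00, C_total=4.00, V=3.00; Q1=9.00, Q4=3.00; dissipated=2.667

Answer: 3.00 V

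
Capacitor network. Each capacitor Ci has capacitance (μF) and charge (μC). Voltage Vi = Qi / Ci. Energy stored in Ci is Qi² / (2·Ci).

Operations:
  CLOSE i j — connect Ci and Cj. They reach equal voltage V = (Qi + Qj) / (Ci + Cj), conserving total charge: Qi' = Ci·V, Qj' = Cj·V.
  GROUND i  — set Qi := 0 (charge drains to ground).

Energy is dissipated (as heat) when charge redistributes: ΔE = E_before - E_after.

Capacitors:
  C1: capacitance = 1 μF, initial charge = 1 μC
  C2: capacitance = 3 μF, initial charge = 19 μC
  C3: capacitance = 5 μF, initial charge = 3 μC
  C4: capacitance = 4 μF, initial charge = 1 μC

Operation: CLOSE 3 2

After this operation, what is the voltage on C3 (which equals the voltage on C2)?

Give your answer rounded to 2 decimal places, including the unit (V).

Answer: 2.75 V

Derivation:
Initial: C1(1μF, Q=1μC, V=1.00V), C2(3μF, Q=19μC, V=6.33V), C3(5μF, Q=3μC, V=0.60V), C4(4μF, Q=1μC, V=0.25V)
Op 1: CLOSE 3-2: Q_total=22.00, C_total=8.00, V=2.75; Q3=13.75, Q2=8.25; dissipated=30.817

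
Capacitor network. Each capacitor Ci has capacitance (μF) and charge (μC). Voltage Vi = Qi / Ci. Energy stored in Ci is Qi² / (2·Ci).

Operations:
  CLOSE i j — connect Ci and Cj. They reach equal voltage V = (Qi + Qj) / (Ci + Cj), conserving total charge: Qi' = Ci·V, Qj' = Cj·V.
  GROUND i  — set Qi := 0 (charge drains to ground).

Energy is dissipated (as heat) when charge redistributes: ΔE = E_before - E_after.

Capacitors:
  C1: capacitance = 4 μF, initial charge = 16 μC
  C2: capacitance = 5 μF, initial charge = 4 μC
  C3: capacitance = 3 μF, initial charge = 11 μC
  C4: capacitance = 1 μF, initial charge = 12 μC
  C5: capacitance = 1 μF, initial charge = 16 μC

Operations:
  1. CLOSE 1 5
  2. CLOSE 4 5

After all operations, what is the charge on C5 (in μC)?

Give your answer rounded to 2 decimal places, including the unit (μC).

Initial: C1(4μF, Q=16μC, V=4.00V), C2(5μF, Q=4μC, V=0.80V), C3(3μF, Q=11μC, V=3.67V), C4(1μF, Q=12μC, V=12.00V), C5(1μF, Q=16μC, V=16.00V)
Op 1: CLOSE 1-5: Q_total=32.00, C_total=5.00, V=6.40; Q1=25.60, Q5=6.40; dissipated=57.600
Op 2: CLOSE 4-5: Q_total=18.40, C_total=2.00, V=9.20; Q4=9.20, Q5=9.20; dissipated=7.840
Final charges: Q1=25.60, Q2=4.00, Q3=11.00, Q4=9.20, Q5=9.20

Answer: 9.20 μC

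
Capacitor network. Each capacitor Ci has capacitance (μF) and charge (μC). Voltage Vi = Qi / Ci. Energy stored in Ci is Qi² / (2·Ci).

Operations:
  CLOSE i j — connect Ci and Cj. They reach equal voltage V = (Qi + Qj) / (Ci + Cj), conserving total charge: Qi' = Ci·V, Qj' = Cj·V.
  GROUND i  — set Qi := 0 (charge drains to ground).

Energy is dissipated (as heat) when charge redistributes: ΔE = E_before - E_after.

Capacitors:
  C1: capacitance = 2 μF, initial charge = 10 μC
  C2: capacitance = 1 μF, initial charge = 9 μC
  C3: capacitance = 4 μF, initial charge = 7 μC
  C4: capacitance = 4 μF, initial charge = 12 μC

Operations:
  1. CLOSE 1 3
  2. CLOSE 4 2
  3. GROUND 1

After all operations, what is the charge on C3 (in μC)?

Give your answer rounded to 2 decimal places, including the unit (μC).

Initial: C1(2μF, Q=10μC, V=5.00V), C2(1μF, Q=9μC, V=9.00V), C3(4μF, Q=7μC, V=1.75V), C4(4μF, Q=12μC, V=3.00V)
Op 1: CLOSE 1-3: Q_total=17.00, C_total=6.00, V=2.83; Q1=5.67, Q3=11.33; dissipated=7.042
Op 2: CLOSE 4-2: Q_total=21.00, C_total=5.00, V=4.20; Q4=16.80, Q2=4.20; dissipated=14.400
Op 3: GROUND 1: Q1=0; energy lost=8.028
Final charges: Q1=0.00, Q2=4.20, Q3=11.33, Q4=16.80

Answer: 11.33 μC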